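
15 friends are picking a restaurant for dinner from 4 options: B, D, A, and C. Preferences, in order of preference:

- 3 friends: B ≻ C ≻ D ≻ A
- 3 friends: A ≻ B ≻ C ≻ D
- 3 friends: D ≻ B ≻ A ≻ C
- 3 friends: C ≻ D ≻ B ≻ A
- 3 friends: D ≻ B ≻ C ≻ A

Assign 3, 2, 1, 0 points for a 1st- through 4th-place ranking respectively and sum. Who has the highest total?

B: 3·3 + 3·2 + 3·2 + 3·1 + 3·2 = 30
D: 3·1 + 3·0 + 3·3 + 3·2 + 3·3 = 27
A: 3·0 + 3·3 + 3·1 + 3·0 + 3·0 = 12
C: 3·2 + 3·1 + 3·0 + 3·3 + 3·1 = 21
B has the highest Borda score (30).

B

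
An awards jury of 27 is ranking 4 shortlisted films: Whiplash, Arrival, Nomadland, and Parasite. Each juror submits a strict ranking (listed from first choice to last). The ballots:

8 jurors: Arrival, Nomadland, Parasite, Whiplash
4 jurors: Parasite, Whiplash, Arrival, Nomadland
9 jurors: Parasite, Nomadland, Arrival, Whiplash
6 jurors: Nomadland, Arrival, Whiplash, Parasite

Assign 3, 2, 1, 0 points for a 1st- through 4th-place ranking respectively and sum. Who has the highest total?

Nomadland

Whiplash: 8·0 + 4·2 + 9·0 + 6·1 = 14
Arrival: 8·3 + 4·1 + 9·1 + 6·2 = 49
Nomadland: 8·2 + 4·0 + 9·2 + 6·3 = 52
Parasite: 8·1 + 4·3 + 9·3 + 6·0 = 47
Nomadland has the highest Borda score (52).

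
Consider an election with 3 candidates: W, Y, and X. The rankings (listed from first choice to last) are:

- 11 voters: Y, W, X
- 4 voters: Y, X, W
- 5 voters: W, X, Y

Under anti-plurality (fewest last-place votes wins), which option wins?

W

Last-place votes: W 4, Y 5, X 11.
W is ranked last by the fewest voters, so W wins.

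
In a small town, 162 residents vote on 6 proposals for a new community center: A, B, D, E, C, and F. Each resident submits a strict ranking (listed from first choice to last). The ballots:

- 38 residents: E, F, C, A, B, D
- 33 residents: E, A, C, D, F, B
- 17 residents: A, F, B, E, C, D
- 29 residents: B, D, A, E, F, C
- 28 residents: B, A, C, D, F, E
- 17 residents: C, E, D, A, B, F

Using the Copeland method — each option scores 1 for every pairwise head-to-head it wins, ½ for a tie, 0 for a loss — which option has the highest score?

A: beats B, D, C, and F; loses to E → score 4.
B: beats D; loses to A, E, C, and F → score 1.
D: beats F; loses to A, B, E, and C → score 1.
E: beats A, B, D, C, and F → score 5.
C: beats B and D; loses to A, E, and F → score 2.
F: beats B and C; loses to A, D, and E → score 2.
E has the best pairwise record.

E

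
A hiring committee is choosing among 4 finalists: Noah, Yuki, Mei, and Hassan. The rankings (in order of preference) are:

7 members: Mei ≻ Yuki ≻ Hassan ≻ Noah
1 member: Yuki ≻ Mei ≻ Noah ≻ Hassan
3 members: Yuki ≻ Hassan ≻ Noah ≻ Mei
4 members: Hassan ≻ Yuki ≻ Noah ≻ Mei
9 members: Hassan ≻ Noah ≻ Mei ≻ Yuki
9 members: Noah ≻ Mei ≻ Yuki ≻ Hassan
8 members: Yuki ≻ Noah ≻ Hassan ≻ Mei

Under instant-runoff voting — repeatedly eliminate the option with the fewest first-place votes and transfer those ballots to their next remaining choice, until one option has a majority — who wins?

Yuki

Round 1: Noah 9, Yuki 12, Mei 7, Hassan 13. Eliminate Mei.
Round 2: Noah 9, Yuki 19, Hassan 13. Eliminate Noah.
Round 3: Yuki 28, Hassan 13. Yuki has a majority.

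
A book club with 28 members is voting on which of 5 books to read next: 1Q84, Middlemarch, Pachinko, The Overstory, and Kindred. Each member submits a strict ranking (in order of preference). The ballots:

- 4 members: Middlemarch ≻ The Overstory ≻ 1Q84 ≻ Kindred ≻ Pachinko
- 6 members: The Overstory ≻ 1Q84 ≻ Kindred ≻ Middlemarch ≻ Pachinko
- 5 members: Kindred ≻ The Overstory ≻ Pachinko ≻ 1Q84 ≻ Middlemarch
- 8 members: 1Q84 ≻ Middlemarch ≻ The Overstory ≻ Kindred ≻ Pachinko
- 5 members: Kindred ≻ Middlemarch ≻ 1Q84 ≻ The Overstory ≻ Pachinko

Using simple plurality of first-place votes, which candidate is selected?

Kindred

First-place votes: 1Q84 8, Middlemarch 4, Pachinko 0, The Overstory 6, Kindred 10.
Kindred has the most first-place votes.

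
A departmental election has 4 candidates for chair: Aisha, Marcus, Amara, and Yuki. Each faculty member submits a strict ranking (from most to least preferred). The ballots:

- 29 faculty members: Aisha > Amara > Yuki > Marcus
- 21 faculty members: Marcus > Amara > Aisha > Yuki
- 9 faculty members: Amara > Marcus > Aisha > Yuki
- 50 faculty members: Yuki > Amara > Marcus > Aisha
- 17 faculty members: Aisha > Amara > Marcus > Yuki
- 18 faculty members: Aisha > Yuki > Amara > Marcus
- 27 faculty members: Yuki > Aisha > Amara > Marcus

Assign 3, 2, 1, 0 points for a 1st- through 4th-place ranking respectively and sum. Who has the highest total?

Amara

Aisha: 29·3 + 21·1 + 9·1 + 50·0 + 17·3 + 18·3 + 27·2 = 276
Marcus: 29·0 + 21·3 + 9·2 + 50·1 + 17·1 + 18·0 + 27·0 = 148
Amara: 29·2 + 21·2 + 9·3 + 50·2 + 17·2 + 18·1 + 27·1 = 306
Yuki: 29·1 + 21·0 + 9·0 + 50·3 + 17·0 + 18·2 + 27·3 = 296
Amara has the highest Borda score (306).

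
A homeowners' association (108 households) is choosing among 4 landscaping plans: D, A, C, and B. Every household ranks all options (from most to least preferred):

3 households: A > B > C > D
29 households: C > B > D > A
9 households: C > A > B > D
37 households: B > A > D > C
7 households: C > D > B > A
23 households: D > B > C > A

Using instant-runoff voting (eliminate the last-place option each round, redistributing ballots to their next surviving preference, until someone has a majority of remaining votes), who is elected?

B

Round 1: D 23, A 3, C 45, B 37. Eliminate A.
Round 2: D 23, C 45, B 40. Eliminate D.
Round 3: C 45, B 63. B has a majority.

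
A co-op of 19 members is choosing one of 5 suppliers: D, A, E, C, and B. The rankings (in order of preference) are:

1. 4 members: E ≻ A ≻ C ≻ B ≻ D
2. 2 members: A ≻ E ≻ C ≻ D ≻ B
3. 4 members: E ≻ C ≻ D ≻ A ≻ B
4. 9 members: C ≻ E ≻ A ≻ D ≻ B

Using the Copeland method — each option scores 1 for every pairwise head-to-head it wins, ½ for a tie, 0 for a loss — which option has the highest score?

D: beats B; loses to A, E, and C → score 1.
A: beats D and B; loses to E and C → score 2.
E: beats D, A, C, and B → score 4.
C: beats D, A, and B; loses to E → score 3.
B: loses to D, A, E, and C → score 0.
E has the best pairwise record.

E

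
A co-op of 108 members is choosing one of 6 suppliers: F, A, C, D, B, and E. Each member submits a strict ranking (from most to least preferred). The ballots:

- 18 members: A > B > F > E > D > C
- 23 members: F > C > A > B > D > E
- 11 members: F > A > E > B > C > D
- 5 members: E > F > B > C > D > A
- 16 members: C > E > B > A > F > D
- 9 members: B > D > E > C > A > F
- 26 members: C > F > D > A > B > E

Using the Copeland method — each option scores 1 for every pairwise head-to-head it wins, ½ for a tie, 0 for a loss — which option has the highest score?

F

F: beats A, C, D, B, and E → score 5.
A: beats D, B, and E; loses to F and C → score 3.
C: beats A, D, B, and E; loses to F → score 4.
D: beats E; loses to F, A, C, and B → score 1.
B: beats D and E; loses to F, A, and C → score 2.
E: loses to F, A, C, D, and B → score 0.
F has the best pairwise record.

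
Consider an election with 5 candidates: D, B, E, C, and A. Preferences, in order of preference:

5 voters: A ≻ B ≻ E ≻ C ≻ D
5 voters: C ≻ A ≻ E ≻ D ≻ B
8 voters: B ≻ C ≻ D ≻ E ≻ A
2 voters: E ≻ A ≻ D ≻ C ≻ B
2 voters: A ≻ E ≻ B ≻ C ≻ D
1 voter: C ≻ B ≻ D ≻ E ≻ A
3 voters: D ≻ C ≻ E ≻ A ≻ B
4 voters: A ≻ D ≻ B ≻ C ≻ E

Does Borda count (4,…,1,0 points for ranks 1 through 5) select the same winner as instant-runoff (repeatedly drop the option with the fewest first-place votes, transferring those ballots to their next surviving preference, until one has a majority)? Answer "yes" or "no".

Borda — scores: D 51, B 62, E 49, C 70, A 68. Winner: C.
Instant-runoff — R1 D 3, B 8, E 2, C 6, A 11 (E out); R2 D 3, B 8, C 6, A 13 (D out); R3 B 8, C 9, A 13 (B out); R4 C 17, A 13 (C winner). Winner: C.
The two methods agree.

yes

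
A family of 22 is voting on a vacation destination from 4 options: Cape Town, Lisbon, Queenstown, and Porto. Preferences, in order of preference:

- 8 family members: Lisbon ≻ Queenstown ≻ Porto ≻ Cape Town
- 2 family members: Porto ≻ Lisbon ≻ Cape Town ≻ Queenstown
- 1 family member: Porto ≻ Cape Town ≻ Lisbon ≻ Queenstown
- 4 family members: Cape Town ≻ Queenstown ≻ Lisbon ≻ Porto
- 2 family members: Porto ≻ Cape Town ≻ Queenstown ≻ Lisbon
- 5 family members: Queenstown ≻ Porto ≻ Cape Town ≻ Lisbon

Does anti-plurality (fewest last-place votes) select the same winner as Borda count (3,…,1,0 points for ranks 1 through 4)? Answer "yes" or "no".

yes

Anti-plurality — last-place votes: Cape Town 8, Lisbon 7, Queenstown 3, Porto 4. Winner: Queenstown.
Borda — scores: Cape Town 25, Lisbon 33, Queenstown 41, Porto 33. Winner: Queenstown.
The two methods agree.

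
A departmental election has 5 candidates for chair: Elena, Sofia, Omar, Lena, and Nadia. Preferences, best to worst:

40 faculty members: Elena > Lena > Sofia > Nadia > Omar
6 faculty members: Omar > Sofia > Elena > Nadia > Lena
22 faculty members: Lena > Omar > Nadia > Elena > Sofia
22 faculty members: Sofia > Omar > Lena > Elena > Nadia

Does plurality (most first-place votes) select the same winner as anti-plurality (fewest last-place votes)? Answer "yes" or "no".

yes

Plurality — first-place votes: Elena 40, Sofia 22, Omar 6, Lena 22, Nadia 0. Winner: Elena.
Anti-plurality — last-place votes: Elena 0, Sofia 22, Omar 40, Lena 6, Nadia 22. Winner: Elena.
The two methods agree.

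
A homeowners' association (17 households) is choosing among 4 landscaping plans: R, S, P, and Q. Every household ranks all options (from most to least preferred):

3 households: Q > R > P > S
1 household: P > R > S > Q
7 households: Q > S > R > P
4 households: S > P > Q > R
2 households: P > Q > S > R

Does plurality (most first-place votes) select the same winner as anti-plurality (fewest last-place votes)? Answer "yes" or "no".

Plurality — first-place votes: R 0, S 4, P 3, Q 10. Winner: Q.
Anti-plurality — last-place votes: R 6, S 3, P 7, Q 1. Winner: Q.
The two methods agree.

yes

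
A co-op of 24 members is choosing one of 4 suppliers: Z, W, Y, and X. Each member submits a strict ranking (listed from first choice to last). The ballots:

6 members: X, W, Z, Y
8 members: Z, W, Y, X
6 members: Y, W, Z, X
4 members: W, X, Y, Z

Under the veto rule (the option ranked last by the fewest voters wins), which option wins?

W

Last-place votes: Z 4, W 0, Y 6, X 14.
W is ranked last by the fewest voters, so W wins.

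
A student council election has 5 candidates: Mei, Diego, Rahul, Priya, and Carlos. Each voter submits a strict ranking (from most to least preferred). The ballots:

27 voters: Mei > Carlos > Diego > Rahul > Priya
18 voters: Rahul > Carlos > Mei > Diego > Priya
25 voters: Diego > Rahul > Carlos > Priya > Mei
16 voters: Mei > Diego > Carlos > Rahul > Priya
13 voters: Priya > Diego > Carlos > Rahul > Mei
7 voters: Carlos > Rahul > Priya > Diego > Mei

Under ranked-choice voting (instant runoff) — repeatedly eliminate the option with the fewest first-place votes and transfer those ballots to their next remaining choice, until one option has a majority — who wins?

Round 1: Mei 43, Diego 25, Rahul 18, Priya 13, Carlos 7. Eliminate Carlos.
Round 2: Mei 43, Diego 25, Rahul 25, Priya 13. Eliminate Priya.
Round 3: Mei 43, Diego 38, Rahul 25. Eliminate Rahul.
Round 4: Mei 61, Diego 45. Mei has a majority.

Mei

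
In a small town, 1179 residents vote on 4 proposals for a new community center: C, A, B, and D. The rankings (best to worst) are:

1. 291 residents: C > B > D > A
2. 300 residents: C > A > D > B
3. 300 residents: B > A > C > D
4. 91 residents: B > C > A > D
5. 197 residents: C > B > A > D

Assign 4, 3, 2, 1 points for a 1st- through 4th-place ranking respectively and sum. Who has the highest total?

C

C: 291·4 + 300·4 + 300·2 + 91·3 + 197·4 = 4025
A: 291·1 + 300·3 + 300·3 + 91·2 + 197·2 = 2667
B: 291·3 + 300·1 + 300·4 + 91·4 + 197·3 = 3328
D: 291·2 + 300·2 + 300·1 + 91·1 + 197·1 = 1770
C has the highest Borda score (4025).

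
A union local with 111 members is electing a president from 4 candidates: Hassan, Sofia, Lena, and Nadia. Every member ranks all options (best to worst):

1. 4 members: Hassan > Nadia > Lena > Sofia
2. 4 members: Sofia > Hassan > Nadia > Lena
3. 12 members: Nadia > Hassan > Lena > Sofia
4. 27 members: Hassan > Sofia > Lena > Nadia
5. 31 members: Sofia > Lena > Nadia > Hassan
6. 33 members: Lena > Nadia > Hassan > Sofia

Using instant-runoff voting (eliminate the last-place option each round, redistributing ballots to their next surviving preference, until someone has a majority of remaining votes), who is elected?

Round 1: Hassan 31, Sofia 35, Lena 33, Nadia 12. Eliminate Nadia.
Round 2: Hassan 43, Sofia 35, Lena 33. Eliminate Lena.
Round 3: Hassan 76, Sofia 35. Hassan has a majority.

Hassan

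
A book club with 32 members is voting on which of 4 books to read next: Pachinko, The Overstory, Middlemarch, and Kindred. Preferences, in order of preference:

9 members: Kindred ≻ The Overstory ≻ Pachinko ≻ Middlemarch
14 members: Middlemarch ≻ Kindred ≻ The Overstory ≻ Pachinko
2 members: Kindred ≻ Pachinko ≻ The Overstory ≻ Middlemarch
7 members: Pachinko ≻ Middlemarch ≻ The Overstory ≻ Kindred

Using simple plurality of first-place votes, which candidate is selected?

Middlemarch

First-place votes: Pachinko 7, The Overstory 0, Middlemarch 14, Kindred 11.
Middlemarch has the most first-place votes.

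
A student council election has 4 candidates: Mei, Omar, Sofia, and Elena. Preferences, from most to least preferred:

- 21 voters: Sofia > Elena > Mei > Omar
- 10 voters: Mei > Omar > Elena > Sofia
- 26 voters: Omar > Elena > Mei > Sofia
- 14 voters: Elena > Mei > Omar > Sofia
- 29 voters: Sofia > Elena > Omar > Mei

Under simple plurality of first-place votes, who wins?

Sofia

First-place votes: Mei 10, Omar 26, Sofia 50, Elena 14.
Sofia has the most first-place votes.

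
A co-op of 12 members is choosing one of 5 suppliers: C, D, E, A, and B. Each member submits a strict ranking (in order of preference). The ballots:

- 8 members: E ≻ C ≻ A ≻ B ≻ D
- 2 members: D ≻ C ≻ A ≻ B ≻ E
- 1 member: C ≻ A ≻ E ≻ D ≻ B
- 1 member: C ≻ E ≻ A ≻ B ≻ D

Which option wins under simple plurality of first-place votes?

First-place votes: C 2, D 2, E 8, A 0, B 0.
E has the most first-place votes.

E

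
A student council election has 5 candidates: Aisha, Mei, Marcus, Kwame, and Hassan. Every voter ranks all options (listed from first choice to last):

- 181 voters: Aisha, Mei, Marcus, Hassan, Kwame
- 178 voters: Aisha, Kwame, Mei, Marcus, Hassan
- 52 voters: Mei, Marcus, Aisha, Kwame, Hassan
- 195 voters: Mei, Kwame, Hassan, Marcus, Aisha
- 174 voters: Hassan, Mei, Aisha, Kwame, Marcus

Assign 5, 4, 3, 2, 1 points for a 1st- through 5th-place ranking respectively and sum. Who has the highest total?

Mei

Aisha: 181·5 + 178·5 + 52·3 + 195·1 + 174·3 = 2668
Mei: 181·4 + 178·3 + 52·5 + 195·5 + 174·4 = 3189
Marcus: 181·3 + 178·2 + 52·4 + 195·2 + 174·1 = 1671
Kwame: 181·1 + 178·4 + 52·2 + 195·4 + 174·2 = 2125
Hassan: 181·2 + 178·1 + 52·1 + 195·3 + 174·5 = 2047
Mei has the highest Borda score (3189).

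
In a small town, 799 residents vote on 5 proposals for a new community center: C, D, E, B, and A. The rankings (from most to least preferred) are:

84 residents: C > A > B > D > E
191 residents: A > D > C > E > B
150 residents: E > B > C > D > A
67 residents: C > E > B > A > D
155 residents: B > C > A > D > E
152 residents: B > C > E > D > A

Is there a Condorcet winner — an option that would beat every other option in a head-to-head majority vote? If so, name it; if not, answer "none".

Checking pairwise contests:
B beats C 457–342.
C beats D 608–191.
C beats E 649–150.
E beats B 408–391.
C beats A 608–191.
Every option loses at least one head-to-head, so there is no Condorcet winner.

none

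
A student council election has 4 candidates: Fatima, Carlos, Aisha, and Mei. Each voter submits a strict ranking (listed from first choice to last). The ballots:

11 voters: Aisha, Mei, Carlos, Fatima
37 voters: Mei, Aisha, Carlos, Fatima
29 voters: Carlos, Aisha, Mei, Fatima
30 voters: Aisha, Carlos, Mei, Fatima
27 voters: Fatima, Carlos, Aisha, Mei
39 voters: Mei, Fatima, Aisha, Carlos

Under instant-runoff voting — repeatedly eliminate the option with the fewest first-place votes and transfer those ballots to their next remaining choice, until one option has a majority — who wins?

Mei

Round 1: Fatima 27, Carlos 29, Aisha 41, Mei 76. Eliminate Fatima.
Round 2: Carlos 56, Aisha 41, Mei 76. Eliminate Aisha.
Round 3: Carlos 86, Mei 87. Mei has a majority.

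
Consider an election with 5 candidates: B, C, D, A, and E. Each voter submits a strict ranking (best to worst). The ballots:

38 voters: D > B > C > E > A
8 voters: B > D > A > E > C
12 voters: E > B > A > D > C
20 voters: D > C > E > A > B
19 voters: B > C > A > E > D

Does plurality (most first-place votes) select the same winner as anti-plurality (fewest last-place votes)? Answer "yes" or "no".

Plurality — first-place votes: B 27, C 0, D 58, A 0, E 12. Winner: D.
Anti-plurality — last-place votes: B 20, C 20, D 19, A 38, E 0. Winner: E.
The two methods disagree.

no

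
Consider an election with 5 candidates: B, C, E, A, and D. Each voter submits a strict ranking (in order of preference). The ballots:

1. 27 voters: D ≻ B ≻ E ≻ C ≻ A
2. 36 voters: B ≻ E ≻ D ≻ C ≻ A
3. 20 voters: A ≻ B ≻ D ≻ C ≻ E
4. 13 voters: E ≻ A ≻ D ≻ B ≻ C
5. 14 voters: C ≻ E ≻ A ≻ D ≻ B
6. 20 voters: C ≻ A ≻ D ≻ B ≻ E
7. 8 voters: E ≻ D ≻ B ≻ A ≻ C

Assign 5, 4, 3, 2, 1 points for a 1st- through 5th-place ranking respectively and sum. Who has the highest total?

B

B: 27·4 + 36·5 + 20·4 + 13·2 + 14·1 + 20·2 + 8·3 = 472
C: 27·2 + 36·2 + 20·2 + 13·1 + 14·5 + 20·5 + 8·1 = 357
E: 27·3 + 36·4 + 20·1 + 13·5 + 14·4 + 20·1 + 8·5 = 426
A: 27·1 + 36·1 + 20·5 + 13·4 + 14·3 + 20·4 + 8·2 = 353
D: 27·5 + 36·3 + 20·3 + 13·3 + 14·2 + 20·3 + 8·4 = 462
B has the highest Borda score (472).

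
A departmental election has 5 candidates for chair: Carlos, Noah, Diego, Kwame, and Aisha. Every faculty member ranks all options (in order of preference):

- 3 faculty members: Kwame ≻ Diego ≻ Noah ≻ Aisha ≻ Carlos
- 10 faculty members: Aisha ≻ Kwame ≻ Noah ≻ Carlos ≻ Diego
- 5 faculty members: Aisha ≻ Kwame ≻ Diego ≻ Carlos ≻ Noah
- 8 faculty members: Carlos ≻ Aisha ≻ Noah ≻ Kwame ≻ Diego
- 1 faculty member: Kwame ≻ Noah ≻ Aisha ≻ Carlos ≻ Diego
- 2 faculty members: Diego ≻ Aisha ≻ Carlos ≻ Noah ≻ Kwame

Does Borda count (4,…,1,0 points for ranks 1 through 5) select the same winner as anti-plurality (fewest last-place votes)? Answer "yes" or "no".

Borda — scores: Carlos 52, Noah 47, Diego 27, Kwame 69, Aisha 95. Winner: Aisha.
Anti-plurality — last-place votes: Carlos 3, Noah 5, Diego 19, Kwame 2, Aisha 0. Winner: Aisha.
The two methods agree.

yes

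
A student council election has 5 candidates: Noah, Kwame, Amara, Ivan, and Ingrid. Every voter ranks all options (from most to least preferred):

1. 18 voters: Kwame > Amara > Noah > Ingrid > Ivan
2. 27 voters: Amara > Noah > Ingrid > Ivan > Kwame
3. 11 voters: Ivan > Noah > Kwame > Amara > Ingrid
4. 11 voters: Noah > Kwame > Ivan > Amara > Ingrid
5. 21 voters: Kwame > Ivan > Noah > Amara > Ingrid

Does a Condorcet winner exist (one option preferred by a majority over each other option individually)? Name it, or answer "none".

none

Checking pairwise contests:
Amara beats Noah 45–43.
Noah beats Kwame 49–39.
Kwame beats Amara 61–27.
Noah beats Ivan 56–32.
Noah beats Ingrid 88–0.
Every option loses at least one head-to-head, so there is no Condorcet winner.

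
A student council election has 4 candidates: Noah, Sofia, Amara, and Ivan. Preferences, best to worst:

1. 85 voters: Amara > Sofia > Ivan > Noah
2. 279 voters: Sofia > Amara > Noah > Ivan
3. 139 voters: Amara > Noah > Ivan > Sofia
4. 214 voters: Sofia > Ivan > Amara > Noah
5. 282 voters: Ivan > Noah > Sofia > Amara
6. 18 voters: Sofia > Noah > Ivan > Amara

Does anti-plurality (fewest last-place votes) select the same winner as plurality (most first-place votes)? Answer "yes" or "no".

yes

Anti-plurality — last-place votes: Noah 299, Sofia 139, Amara 300, Ivan 279. Winner: Sofia.
Plurality — first-place votes: Noah 0, Sofia 511, Amara 224, Ivan 282. Winner: Sofia.
The two methods agree.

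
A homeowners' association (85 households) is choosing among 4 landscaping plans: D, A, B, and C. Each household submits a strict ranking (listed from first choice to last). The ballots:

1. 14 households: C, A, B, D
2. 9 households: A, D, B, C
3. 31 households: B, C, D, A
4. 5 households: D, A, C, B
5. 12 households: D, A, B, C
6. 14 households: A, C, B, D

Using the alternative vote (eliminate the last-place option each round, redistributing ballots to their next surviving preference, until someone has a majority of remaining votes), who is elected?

A

Round 1: D 17, A 23, B 31, C 14. Eliminate C.
Round 2: D 17, A 37, B 31. Eliminate D.
Round 3: A 54, B 31. A has a majority.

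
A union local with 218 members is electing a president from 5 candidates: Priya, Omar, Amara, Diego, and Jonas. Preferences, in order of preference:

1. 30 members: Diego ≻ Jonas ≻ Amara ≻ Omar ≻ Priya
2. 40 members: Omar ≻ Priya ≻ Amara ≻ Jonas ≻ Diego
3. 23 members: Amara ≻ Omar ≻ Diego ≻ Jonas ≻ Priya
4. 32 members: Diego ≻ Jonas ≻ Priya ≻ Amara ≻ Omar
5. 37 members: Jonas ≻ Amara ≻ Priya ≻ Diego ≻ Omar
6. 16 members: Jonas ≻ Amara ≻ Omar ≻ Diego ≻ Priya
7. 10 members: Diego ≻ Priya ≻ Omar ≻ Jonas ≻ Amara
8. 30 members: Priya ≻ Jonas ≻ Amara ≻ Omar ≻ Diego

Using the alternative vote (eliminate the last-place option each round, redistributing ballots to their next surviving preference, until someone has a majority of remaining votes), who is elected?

Round 1: Priya 30, Omar 40, Amara 23, Diego 72, Jonas 53. Eliminate Amara.
Round 2: Priya 30, Omar 63, Diego 72, Jonas 53. Eliminate Priya.
Round 3: Omar 63, Diego 72, Jonas 83. Eliminate Omar.
Round 4: Diego 95, Jonas 123. Jonas has a majority.

Jonas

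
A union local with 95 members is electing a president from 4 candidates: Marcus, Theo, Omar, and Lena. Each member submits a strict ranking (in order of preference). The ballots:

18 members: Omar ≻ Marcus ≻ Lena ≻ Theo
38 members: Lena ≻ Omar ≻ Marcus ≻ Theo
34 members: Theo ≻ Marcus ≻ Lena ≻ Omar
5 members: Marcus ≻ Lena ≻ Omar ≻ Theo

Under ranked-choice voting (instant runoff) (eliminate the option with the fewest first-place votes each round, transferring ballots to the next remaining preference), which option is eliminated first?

Marcus

Round 1: Marcus 5, Theo 34, Omar 18, Lena 38. Eliminate Marcus.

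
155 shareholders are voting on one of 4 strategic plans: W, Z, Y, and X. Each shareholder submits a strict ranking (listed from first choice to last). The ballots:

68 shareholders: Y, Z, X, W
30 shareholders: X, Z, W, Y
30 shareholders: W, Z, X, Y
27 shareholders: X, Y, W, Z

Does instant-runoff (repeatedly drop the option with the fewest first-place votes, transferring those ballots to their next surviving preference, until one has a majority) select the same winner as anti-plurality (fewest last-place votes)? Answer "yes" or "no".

yes

Instant-runoff — R1 W 30, Z 0, Y 68, X 57 (Z out); R2 W 30, Y 68, X 57 (W out); R3 Y 68, X 87 (X winner). Winner: X.
Anti-plurality — last-place votes: W 68, Z 27, Y 60, X 0. Winner: X.
The two methods agree.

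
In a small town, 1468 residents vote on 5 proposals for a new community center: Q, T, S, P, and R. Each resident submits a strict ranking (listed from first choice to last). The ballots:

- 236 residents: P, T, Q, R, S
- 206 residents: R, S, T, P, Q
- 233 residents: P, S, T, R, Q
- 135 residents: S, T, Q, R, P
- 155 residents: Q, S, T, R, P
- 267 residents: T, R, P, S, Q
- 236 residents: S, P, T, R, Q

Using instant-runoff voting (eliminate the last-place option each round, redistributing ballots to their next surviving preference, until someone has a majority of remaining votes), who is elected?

Round 1: Q 155, T 267, S 371, P 469, R 206. Eliminate Q.
Round 2: T 267, S 526, P 469, R 206. Eliminate R.
Round 3: T 267, S 732, P 469. Eliminate T.
Round 4: S 732, P 736. P has a majority.

P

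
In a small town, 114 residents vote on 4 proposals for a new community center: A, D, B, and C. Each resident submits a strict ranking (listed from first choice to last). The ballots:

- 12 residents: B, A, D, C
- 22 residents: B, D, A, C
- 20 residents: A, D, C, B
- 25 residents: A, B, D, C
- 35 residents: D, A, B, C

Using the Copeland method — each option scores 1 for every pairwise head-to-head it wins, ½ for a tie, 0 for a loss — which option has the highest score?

A: beats B and C; ties D → score 2.5.
D: beats C; ties A; loses to B → score 1.5.
B: beats D and C; loses to A → score 2.
C: loses to A, D, and B → score 0.
A has the best pairwise record.

A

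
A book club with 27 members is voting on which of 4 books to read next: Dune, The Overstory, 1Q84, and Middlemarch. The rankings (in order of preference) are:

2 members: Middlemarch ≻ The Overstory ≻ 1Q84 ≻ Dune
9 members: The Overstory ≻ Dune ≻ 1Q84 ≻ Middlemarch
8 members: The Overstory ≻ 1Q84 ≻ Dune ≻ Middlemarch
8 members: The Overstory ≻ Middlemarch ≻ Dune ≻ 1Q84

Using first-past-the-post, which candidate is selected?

The Overstory

First-place votes: Dune 0, The Overstory 25, 1Q84 0, Middlemarch 2.
The Overstory has the most first-place votes.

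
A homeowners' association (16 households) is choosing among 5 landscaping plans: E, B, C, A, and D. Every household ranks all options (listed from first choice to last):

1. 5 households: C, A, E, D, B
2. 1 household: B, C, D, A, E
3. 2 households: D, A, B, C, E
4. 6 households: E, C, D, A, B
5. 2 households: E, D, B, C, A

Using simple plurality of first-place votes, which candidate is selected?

First-place votes: E 8, B 1, C 5, A 0, D 2.
E has the most first-place votes.

E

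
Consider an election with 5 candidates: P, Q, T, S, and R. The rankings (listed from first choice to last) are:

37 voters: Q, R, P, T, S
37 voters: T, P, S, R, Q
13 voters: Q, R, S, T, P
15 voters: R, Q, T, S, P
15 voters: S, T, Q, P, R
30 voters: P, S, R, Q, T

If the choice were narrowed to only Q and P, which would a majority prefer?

Q

Voters preferring Q to P: 80; preferring P to Q: 67.
Q wins the head-to-head.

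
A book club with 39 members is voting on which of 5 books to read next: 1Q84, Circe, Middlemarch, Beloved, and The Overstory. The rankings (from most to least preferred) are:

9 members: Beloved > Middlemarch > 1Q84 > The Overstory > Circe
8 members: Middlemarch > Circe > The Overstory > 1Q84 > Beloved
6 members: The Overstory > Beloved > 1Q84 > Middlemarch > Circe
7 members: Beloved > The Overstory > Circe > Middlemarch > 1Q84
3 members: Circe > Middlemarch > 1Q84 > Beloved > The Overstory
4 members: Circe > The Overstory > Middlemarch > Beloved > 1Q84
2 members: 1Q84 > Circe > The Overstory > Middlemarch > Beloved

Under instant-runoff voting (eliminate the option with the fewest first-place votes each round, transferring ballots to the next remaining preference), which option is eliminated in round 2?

Round 1: 1Q84 2, Circe 7, Middlemarch 8, Beloved 16, The Overstory 6. Eliminate 1Q84.
Round 2: Circe 9, Middlemarch 8, Beloved 16, The Overstory 6. Eliminate The Overstory.

The Overstory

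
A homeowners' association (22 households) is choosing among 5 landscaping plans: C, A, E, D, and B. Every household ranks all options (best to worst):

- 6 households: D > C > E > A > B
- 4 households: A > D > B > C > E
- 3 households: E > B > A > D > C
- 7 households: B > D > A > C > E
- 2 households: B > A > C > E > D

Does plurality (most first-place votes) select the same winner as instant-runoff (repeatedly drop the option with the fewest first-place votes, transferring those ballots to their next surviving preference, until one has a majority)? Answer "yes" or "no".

Plurality — first-place votes: C 0, A 4, E 3, D 6, B 9. Winner: B.
Instant-runoff — R1 C 0, A 4, E 3, D 6, B 9 (C out); R2 A 4, E 3, D 6, B 9 (E out); R3 A 4, D 6, B 12 (B winner). Winner: B.
The two methods agree.

yes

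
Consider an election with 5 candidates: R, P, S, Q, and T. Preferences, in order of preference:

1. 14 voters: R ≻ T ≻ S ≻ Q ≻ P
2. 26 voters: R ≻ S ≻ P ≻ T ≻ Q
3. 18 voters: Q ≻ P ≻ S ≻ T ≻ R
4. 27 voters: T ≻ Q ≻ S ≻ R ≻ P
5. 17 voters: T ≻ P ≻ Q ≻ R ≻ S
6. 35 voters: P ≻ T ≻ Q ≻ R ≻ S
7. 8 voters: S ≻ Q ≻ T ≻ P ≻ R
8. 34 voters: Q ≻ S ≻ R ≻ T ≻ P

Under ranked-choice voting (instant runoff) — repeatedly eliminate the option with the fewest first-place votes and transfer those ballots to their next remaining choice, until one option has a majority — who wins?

Round 1: R 40, P 35, S 8, Q 52, T 44. Eliminate S.
Round 2: R 40, P 35, Q 60, T 44. Eliminate P.
Round 3: R 40, Q 60, T 79. Eliminate R.
Round 4: Q 60, T 119. T has a majority.

T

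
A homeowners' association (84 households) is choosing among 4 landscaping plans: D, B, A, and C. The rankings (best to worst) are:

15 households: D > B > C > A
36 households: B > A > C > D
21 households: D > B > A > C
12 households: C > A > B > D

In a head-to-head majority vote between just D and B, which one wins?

B

Voters preferring D to B: 36; preferring B to D: 48.
B wins the head-to-head.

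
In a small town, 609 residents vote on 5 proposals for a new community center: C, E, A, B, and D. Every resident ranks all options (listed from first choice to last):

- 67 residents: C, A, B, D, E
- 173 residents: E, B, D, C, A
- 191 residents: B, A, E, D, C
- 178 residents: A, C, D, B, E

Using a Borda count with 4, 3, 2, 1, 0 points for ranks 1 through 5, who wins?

C: 67·4 + 173·1 + 191·0 + 178·3 = 975
E: 67·0 + 173·4 + 191·2 + 178·0 = 1074
A: 67·3 + 173·0 + 191·3 + 178·4 = 1486
B: 67·2 + 173·3 + 191·4 + 178·1 = 1595
D: 67·1 + 173·2 + 191·1 + 178·2 = 960
B has the highest Borda score (1595).

B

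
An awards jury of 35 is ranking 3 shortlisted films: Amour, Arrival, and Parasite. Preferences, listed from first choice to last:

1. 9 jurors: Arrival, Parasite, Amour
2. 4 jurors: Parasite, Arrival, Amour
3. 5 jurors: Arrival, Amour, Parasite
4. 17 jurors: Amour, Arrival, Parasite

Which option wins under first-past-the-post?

Amour

First-place votes: Amour 17, Arrival 14, Parasite 4.
Amour has the most first-place votes.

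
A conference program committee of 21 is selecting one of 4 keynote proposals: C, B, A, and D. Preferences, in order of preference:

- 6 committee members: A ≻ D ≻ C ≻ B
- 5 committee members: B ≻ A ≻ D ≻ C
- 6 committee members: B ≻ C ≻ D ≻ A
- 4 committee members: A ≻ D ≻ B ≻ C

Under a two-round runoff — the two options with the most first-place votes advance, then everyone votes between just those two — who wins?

B

Round 1 first-place votes: C 0, B 11, A 10, D 0.
B and A advance.
Runoff: B is preferred to A by 11 voters; A by 10.
B wins the runoff.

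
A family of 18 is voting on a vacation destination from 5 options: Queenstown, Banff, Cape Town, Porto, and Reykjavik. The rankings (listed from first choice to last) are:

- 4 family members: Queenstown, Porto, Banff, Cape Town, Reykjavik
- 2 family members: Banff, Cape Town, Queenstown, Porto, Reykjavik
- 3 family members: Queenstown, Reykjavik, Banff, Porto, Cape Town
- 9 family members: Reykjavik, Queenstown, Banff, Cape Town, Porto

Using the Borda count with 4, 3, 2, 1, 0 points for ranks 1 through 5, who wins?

Queenstown

Queenstown: 4·4 + 2·2 + 3·4 + 9·3 = 59
Banff: 4·2 + 2·4 + 3·2 + 9·2 = 40
Cape Town: 4·1 + 2·3 + 3·0 + 9·1 = 19
Porto: 4·3 + 2·1 + 3·1 + 9·0 = 17
Reykjavik: 4·0 + 2·0 + 3·3 + 9·4 = 45
Queenstown has the highest Borda score (59).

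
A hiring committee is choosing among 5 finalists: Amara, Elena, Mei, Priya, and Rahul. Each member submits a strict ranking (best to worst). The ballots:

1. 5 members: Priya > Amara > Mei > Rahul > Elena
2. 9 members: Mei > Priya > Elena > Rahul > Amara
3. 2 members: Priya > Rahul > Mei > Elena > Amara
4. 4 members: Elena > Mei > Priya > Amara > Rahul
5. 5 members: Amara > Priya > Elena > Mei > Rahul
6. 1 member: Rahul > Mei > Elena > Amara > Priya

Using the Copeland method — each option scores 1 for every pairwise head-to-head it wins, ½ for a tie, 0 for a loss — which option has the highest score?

Mei

Amara: beats Rahul; loses to Elena, Mei, and Priya → score 1.
Elena: beats Amara and Rahul; loses to Mei and Priya → score 2.
Mei: beats Amara, Elena, Priya, and Rahul → score 4.
Priya: beats Amara, Elena, and Rahul; loses to Mei → score 3.
Rahul: loses to Amara, Elena, Mei, and Priya → score 0.
Mei has the best pairwise record.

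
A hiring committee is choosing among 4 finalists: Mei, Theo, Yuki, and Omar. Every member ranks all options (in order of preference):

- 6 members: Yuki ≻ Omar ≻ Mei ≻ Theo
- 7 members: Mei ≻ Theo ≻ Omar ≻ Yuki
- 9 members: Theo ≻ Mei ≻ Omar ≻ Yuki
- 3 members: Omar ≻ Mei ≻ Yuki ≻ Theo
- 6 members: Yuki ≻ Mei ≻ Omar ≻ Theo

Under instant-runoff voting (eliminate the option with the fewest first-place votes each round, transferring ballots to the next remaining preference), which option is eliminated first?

Omar

Round 1: Mei 7, Theo 9, Yuki 12, Omar 3. Eliminate Omar.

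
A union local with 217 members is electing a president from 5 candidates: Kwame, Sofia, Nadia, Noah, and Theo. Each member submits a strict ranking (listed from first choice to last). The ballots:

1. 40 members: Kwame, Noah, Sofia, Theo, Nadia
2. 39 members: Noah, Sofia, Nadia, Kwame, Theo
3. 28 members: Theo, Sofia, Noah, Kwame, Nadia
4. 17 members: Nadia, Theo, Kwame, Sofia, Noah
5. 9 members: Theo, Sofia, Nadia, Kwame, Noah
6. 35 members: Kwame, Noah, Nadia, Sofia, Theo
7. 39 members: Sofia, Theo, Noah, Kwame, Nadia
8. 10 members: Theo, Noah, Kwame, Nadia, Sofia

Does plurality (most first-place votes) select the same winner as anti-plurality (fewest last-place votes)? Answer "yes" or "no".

yes

Plurality — first-place votes: Kwame 75, Sofia 39, Nadia 17, Noah 39, Theo 47. Winner: Kwame.
Anti-plurality — last-place votes: Kwame 0, Sofia 10, Nadia 107, Noah 26, Theo 74. Winner: Kwame.
The two methods agree.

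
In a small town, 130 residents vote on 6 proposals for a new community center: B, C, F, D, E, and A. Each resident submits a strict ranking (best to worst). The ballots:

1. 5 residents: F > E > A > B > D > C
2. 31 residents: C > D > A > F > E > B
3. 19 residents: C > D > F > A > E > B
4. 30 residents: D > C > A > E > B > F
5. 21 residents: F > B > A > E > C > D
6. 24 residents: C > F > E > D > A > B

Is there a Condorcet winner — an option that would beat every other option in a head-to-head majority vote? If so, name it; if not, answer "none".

C

C vs B: 104–26 for C.
C vs F: 104–26 for C.
C vs D: 95–35 for C.
C vs E: 104–26 for C.
C vs A: 104–26 for C.
C beats every other option head-to-head.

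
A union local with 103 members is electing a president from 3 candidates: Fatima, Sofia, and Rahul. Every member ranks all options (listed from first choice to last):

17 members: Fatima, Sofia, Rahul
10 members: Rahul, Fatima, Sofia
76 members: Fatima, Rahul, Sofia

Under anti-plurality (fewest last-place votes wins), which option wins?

Fatima

Last-place votes: Fatima 0, Sofia 86, Rahul 17.
Fatima is ranked last by the fewest voters, so Fatima wins.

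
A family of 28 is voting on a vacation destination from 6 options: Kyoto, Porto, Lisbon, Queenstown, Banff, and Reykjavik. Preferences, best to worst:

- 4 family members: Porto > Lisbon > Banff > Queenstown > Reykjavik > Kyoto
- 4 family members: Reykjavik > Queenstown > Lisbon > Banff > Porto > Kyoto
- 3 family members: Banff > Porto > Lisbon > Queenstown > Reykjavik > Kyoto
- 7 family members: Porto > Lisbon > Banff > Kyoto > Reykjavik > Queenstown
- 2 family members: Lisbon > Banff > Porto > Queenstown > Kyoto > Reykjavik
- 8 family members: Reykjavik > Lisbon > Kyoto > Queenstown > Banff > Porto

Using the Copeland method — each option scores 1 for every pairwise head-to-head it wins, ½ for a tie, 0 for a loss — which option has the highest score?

Lisbon

Kyoto: beats Queenstown; loses to Porto, Lisbon, Banff, and Reykjavik → score 1.
Porto: beats Kyoto, Queenstown, and Reykjavik; ties Lisbon; loses to Banff → score 3.5.
Lisbon: beats Kyoto, Queenstown, Banff, and Reykjavik; ties Porto → score 4.5.
Queenstown: loses to Kyoto, Porto, Lisbon, Banff, and Reykjavik → score 0.
Banff: beats Kyoto, Porto, Queenstown, and Reykjavik; loses to Lisbon → score 4.
Reykjavik: beats Kyoto and Queenstown; loses to Porto, Lisbon, and Banff → score 2.
Lisbon has the best pairwise record.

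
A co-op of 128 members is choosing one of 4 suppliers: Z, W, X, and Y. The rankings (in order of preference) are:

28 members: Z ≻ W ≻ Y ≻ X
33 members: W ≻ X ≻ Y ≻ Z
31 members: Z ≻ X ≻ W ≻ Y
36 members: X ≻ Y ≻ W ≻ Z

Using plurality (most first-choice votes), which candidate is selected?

First-place votes: Z 59, W 33, X 36, Y 0.
Z has the most first-place votes.

Z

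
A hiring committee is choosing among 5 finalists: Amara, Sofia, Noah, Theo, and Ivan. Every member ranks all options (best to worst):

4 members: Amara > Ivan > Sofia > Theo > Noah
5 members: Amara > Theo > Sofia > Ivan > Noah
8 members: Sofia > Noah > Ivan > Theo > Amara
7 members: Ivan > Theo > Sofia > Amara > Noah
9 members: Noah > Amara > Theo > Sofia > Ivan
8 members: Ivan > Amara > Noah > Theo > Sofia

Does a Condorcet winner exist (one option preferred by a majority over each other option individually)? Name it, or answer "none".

none

Checking pairwise contests:
Ivan beats Amara 23–18.
Amara beats Sofia 26–15.
Amara beats Noah 24–17.
Amara beats Theo 26–15.
Sofia beats Ivan 22–19.
Every option loses at least one head-to-head, so there is no Condorcet winner.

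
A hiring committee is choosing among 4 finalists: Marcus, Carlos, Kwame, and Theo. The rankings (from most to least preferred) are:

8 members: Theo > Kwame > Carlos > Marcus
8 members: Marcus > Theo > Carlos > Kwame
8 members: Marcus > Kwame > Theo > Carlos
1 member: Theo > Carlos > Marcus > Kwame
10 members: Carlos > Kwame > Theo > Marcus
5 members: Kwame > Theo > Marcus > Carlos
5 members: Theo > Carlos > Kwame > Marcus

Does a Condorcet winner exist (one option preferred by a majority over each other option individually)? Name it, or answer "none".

none

Checking pairwise contests:
Carlos beats Marcus 24–21.
Theo beats Carlos 35–10.
Carlos beats Kwame 24–21.
Kwame beats Theo 23–22.
Every option loses at least one head-to-head, so there is no Condorcet winner.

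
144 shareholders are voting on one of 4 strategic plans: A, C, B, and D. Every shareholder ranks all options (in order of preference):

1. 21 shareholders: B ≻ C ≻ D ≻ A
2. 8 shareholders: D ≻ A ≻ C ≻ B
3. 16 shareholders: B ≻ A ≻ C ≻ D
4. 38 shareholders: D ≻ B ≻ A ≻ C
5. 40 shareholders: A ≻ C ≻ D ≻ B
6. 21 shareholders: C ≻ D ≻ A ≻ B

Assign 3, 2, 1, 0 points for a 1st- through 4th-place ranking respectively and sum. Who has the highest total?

D

A: 21·0 + 8·2 + 16·2 + 38·1 + 40·3 + 21·1 = 227
C: 21·2 + 8·1 + 16·1 + 38·0 + 40·2 + 21·3 = 209
B: 21·3 + 8·0 + 16·3 + 38·2 + 40·0 + 21·0 = 187
D: 21·1 + 8·3 + 16·0 + 38·3 + 40·1 + 21·2 = 241
D has the highest Borda score (241).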